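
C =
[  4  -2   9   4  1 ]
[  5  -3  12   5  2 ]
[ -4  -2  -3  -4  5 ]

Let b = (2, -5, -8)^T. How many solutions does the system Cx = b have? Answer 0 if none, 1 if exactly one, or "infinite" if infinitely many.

0

Row reduce the augmented matrix [C | b].
R2 ← R2 − (5/4)·R1: [0, -1/2, 3/4, 0, 3/4, -15/2]
R3 ← R3 + R1: [0, -4, 6, 0, 6, -6]
R3 ← R3 − (8)·R2: [0, 0, 0, 0, 0, 54]
The echelon form has 3 nonzero rows; the last pivot sits in the augmented column, so rank(C) = 2 but rank([C|b]) = 3.
Since the ranks differ, the system is inconsistent.
It has no solutions.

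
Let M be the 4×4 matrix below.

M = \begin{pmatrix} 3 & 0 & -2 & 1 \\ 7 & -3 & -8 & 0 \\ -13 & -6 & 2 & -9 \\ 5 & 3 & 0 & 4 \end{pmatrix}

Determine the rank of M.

Row reduce to echelon form.
R2 ← R2 − (7/3)·R1: [0, -3, -10/3, -7/3]
R3 ← R3 + (13/3)·R1: [0, -6, -20/3, -14/3]
R4 ← R4 − (5/3)·R1: [0, 3, 10/3, 7/3]
R3 ← R3 − (2)·R2: [0, 0, 0, 0]
R4 ← R4 + R2: [0, 0, 0, 0]
Echelon form has 2 nonzero rows, so rank(M) = 2.

2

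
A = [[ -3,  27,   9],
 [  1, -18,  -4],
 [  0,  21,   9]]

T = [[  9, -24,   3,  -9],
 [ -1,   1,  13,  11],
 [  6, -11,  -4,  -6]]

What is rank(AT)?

First compute AT:
[[  0,   0, 306, 270],
 [  3,   2, -215, -183],
 [ 33, -78, 237, 177]]
Now row reduce the product.
Swap R1 ↔ R2
R3 ← R3 − (11)·R1: [0, -100, 2602, 2190]
Swap R2 ↔ R3
3 nonzero rows, so rank(AT) = 3.

3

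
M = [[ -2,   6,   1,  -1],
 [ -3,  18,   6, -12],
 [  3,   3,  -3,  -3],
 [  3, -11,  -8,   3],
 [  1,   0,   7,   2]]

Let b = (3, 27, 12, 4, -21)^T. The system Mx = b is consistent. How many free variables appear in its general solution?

0

Row reduce the augmented matrix [M | b].
R2 ← R2 − (3/2)·R1: [0, 9, 9/2, -21/2, 45/2]
R3 ← R3 + (3/2)·R1: [0, 12, -3/2, -9/2, 33/2]
R4 ← R4 + (3/2)·R1: [0, -2, -13/2, 3/2, 17/2]
R5 ← R5 + (1/2)·R1: [0, 3, 15/2, 3/2, -39/2]
R3 ← R3 − (4/3)·R2: [0, 0, -15/2, 19/2, -27/2]
R4 ← R4 + (2/9)·R2: [0, 0, -11/2, -5/6, 27/2]
R5 ← R5 − (1/3)·R2: [0, 0, 6, 5, -27]
R4 ← R4 − (11/15)·R3: [0, 0, 0, -39/5, 117/5]
R5 ← R5 + (4/5)·R3: [0, 0, 0, 63/5, -189/5]
R5 ← R5 + (21/13)·R4: [0, 0, 0, 0, 0]
The echelon form has 4 nonzero rows, and every pivot lies in the first 4 columns, so rank(M) = rank([M|b]) = 4.
The system is consistent.
Free variables = (unknowns) − (rank) = 4 − 4 = 0.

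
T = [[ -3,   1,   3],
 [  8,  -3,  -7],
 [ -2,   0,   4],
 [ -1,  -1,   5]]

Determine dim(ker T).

Row reduce to echelon form.
R2 ← R2 + (8/3)·R1: [0, -1/3, 1]
R3 ← R3 − (2/3)·R1: [0, -2/3, 2]
R4 ← R4 − (1/3)·R1: [0, -4/3, 4]
R3 ← R3 − (2)·R2: [0, 0, 0]
R4 ← R4 − (4)·R2: [0, 0, 0]
2 nonzero rows, so rank(T) = 2.
T has 3 columns; by rank–nullity, nullity = 3 − 2 = 1.

1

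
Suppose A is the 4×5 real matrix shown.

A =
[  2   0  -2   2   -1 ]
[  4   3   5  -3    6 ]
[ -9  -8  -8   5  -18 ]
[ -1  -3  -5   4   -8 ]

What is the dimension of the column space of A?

3

Row reduce to echelon form.
R2 ← R2 − (2)·R1: [0, 3, 9, -7, 8]
R3 ← R3 + (9/2)·R1: [0, -8, -17, 14, -45/2]
R4 ← R4 + (1/2)·R1: [0, -3, -6, 5, -17/2]
R3 ← R3 + (8/3)·R2: [0, 0, 7, -14/3, -7/6]
R4 ← R4 + R2: [0, 0, 3, -2, -1/2]
R4 ← R4 − (3/7)·R3: [0, 0, 0, 0, 0]
Echelon form has 3 nonzero rows, so rank(A) = 3.
The column space has dimension equal to the rank: 3.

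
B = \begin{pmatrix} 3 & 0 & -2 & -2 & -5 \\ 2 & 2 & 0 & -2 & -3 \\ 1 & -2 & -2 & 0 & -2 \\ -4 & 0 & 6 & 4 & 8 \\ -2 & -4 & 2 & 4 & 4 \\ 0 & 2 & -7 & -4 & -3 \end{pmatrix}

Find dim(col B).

3

Row reduce to echelon form.
R2 ← R2 − (2/3)·R1: [0, 2, 4/3, -2/3, 1/3]
R3 ← R3 − (1/3)·R1: [0, -2, -4/3, 2/3, -1/3]
R4 ← R4 + (4/3)·R1: [0, 0, 10/3, 4/3, 4/3]
R5 ← R5 + (2/3)·R1: [0, -4, 2/3, 8/3, 2/3]
R3 ← R3 + R2: [0, 0, 0, 0, 0]
R5 ← R5 + (2)·R2: [0, 0, 10/3, 4/3, 4/3]
R6 ← R6 − R2: [0, 0, -25/3, -10/3, -10/3]
Swap R3 ↔ R4
R5 ← R5 − R3: [0, 0, 0, 0, 0]
R6 ← R6 + (5/2)·R3: [0, 0, 0, 0, 0]
Echelon form has 3 nonzero rows, so rank(B) = 3.
The column space has dimension equal to the rank: 3.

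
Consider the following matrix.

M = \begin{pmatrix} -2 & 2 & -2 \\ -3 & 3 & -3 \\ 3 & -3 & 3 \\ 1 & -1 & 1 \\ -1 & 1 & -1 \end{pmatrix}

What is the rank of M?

Row reduce to echelon form.
R2 ← R2 − (3/2)·R1: [0, 0, 0]
R3 ← R3 + (3/2)·R1: [0, 0, 0]
R4 ← R4 + (1/2)·R1: [0, 0, 0]
R5 ← R5 − (1/2)·R1: [0, 0, 0]
Echelon form has 1 nonzero row, so rank(M) = 1.

1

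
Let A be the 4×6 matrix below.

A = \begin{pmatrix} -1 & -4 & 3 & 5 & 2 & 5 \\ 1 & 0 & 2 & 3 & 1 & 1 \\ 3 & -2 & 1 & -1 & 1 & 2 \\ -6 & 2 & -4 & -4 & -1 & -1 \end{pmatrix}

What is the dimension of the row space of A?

Row reduce to echelon form.
R2 ← R2 + R1: [0, -4, 5, 8, 3, 6]
R3 ← R3 + (3)·R1: [0, -14, 10, 14, 7, 17]
R4 ← R4 − (6)·R1: [0, 26, -22, -34, -13, -31]
R3 ← R3 − (7/2)·R2: [0, 0, -15/2, -14, -7/2, -4]
R4 ← R4 + (13/2)·R2: [0, 0, 21/2, 18, 13/2, 8]
R4 ← R4 + (7/5)·R3: [0, 0, 0, -8/5, 8/5, 12/5]
Echelon form has 4 nonzero rows, so rank(A) = 4.
The row space has dimension equal to the rank: 4.

4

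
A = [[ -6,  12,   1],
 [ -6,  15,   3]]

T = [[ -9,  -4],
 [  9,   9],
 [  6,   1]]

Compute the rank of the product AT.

2

First compute AT:
[[168, 133],
 [207, 162]]
Now row reduce the product.
R2 ← R2 − (69/56)·R1: [0, -15/8]
2 nonzero rows, so rank(AT) = 2.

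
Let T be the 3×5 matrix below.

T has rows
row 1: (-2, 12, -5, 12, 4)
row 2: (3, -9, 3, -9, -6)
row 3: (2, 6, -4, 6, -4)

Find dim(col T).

2

Row reduce to echelon form.
R2 ← R2 + (3/2)·R1: [0, 9, -9/2, 9, 0]
R3 ← R3 + R1: [0, 18, -9, 18, 0]
R3 ← R3 − (2)·R2: [0, 0, 0, 0, 0]
Echelon form has 2 nonzero rows, so rank(T) = 2.
The column space has dimension equal to the rank: 2.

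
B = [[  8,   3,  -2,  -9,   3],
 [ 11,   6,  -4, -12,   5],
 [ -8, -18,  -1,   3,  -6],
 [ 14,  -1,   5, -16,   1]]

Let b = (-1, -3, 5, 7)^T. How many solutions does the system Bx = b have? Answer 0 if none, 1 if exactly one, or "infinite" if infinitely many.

0

Row reduce the augmented matrix [B | b].
R2 ← R2 − (11/8)·R1: [0, 15/8, -5/4, 3/8, 7/8, -13/8]
R3 ← R3 + R1: [0, -15, -3, -6, -3, 4]
R4 ← R4 − (7/4)·R1: [0, -25/4, 17/2, -1/4, -17/4, 35/4]
R3 ← R3 + (8)·R2: [0, 0, -13, -3, 4, -9]
R4 ← R4 + (10/3)·R2: [0, 0, 13/3, 1, -4/3, 10/3]
R4 ← R4 + (1/3)·R3: [0, 0, 0, 0, 0, 1/3]
The echelon form has 4 nonzero rows; the last pivot sits in the augmented column, so rank(B) = 3 but rank([B|b]) = 4.
Since the ranks differ, the system is inconsistent.
It has no solutions.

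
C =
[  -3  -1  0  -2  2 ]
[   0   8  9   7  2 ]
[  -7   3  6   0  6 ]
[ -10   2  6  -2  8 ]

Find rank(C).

Row reduce to echelon form.
R3 ← R3 − (7/3)·R1: [0, 16/3, 6, 14/3, 4/3]
R4 ← R4 − (10/3)·R1: [0, 16/3, 6, 14/3, 4/3]
R3 ← R3 − (2/3)·R2: [0, 0, 0, 0, 0]
R4 ← R4 − (2/3)·R2: [0, 0, 0, 0, 0]
Echelon form has 2 nonzero rows, so rank(C) = 2.

2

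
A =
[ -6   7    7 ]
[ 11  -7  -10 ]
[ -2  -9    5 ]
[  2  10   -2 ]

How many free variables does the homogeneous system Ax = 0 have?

0

Row reduce to echelon form.
R2 ← R2 + (11/6)·R1: [0, 35/6, 17/6]
R3 ← R3 − (1/3)·R1: [0, -34/3, 8/3]
R4 ← R4 + (1/3)·R1: [0, 37/3, 1/3]
R3 ← R3 + (68/35)·R2: [0, 0, 286/35]
R4 ← R4 − (74/35)·R2: [0, 0, -198/35]
R4 ← R4 + (9/13)·R3: [0, 0, 0]
3 nonzero rows, so rank(A) = 3.
A has 3 columns; by rank–nullity, nullity = 3 − 3 = 0.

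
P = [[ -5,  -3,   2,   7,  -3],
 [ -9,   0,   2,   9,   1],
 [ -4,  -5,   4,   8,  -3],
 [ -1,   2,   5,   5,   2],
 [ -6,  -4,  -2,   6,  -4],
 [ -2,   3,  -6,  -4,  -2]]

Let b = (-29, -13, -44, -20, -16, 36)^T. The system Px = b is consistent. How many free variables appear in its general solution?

0

Row reduce the augmented matrix [P | b].
R2 ← R2 − (9/5)·R1: [0, 27/5, -8/5, -18/5, 32/5, 196/5]
R3 ← R3 − (4/5)·R1: [0, -13/5, 12/5, 12/5, -3/5, -104/5]
R4 ← R4 − (1/5)·R1: [0, 13/5, 23/5, 18/5, 13/5, -71/5]
R5 ← R5 − (6/5)·R1: [0, -2/5, -22/5, -12/5, -2/5, 94/5]
R6 ← R6 − (2/5)·R1: [0, 21/5, -34/5, -34/5, -4/5, 238/5]
R3 ← R3 + (13/27)·R2: [0, 0, 44/27, 2/3, 67/27, -52/27]
R4 ← R4 − (13/27)·R2: [0, 0, 145/27, 16/3, -13/27, -893/27]
R5 ← R5 + (2/27)·R2: [0, 0, -122/27, -8/3, 2/27, 586/27]
R6 ← R6 − (7/9)·R2: [0, 0, -50/9, -4, -52/9, 154/9]
R4 ← R4 − (145/44)·R3: [0, 0, 0, 69/22, -381/44, -294/11]
R5 ← R5 + (61/22)·R3: [0, 0, 0, -9/11, 153/22, 180/11]
R6 ← R6 + (75/22)·R3: [0, 0, 0, -19/11, 59/22, 116/11]
R5 ← R5 + (6/23)·R4: [0, 0, 0, 0, 108/23, 216/23]
R6 ← R6 + (38/69)·R4: [0, 0, 0, 0, -48/23, -96/23]
R6 ← R6 + (4/9)·R5: [0, 0, 0, 0, 0, 0]
The echelon form has 5 nonzero rows, and every pivot lies in the first 5 columns, so rank(P) = rank([P|b]) = 5.
The system is consistent.
Free variables = (unknowns) − (rank) = 5 − 5 = 0.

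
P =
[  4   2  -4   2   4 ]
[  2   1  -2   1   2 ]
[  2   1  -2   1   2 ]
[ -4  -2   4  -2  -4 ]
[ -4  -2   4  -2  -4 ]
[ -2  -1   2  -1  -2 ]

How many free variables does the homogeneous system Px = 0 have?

Row reduce to echelon form.
R2 ← R2 − (1/2)·R1: [0, 0, 0, 0, 0]
R3 ← R3 − (1/2)·R1: [0, 0, 0, 0, 0]
R4 ← R4 + R1: [0, 0, 0, 0, 0]
R5 ← R5 + R1: [0, 0, 0, 0, 0]
R6 ← R6 + (1/2)·R1: [0, 0, 0, 0, 0]
1 nonzero row, so rank(P) = 1.
P has 5 columns; by rank–nullity, nullity = 5 − 1 = 4.

4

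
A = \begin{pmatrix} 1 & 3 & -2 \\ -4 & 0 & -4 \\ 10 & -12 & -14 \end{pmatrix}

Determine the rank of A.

Row reduce to echelon form.
R2 ← R2 + (4)·R1: [0, 12, -12]
R3 ← R3 − (10)·R1: [0, -42, 6]
R3 ← R3 + (7/2)·R2: [0, 0, -36]
Echelon form has 3 nonzero rows, so rank(A) = 3.

3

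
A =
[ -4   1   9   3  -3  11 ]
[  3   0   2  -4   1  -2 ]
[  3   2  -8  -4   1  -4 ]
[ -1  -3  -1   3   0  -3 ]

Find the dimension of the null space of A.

2

Row reduce to echelon form.
R2 ← R2 + (3/4)·R1: [0, 3/4, 35/4, -7/4, -5/4, 25/4]
R3 ← R3 + (3/4)·R1: [0, 11/4, -5/4, -7/4, -5/4, 17/4]
R4 ← R4 − (1/4)·R1: [0, -13/4, -13/4, 9/4, 3/4, -23/4]
R3 ← R3 − (11/3)·R2: [0, 0, -100/3, 14/3, 10/3, -56/3]
R4 ← R4 + (13/3)·R2: [0, 0, 104/3, -16/3, -14/3, 64/3]
R4 ← R4 + (26/25)·R3: [0, 0, 0, -12/25, -6/5, 48/25]
4 nonzero rows, so rank(A) = 4.
A has 6 columns; by rank–nullity, nullity = 6 − 4 = 2.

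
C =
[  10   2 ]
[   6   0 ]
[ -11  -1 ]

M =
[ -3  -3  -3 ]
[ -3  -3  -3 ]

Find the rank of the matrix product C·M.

1

First compute CM:
[[-36, -36, -36],
 [-18, -18, -18],
 [ 36,  36,  36]]
Now row reduce the product.
R2 ← R2 − (1/2)·R1: [0, 0, 0]
R3 ← R3 + R1: [0, 0, 0]
1 nonzero row, so rank(CM) = 1.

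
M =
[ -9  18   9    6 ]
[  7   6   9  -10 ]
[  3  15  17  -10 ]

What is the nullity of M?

1

Row reduce to echelon form.
R2 ← R2 + (7/9)·R1: [0, 20, 16, -16/3]
R3 ← R3 + (1/3)·R1: [0, 21, 20, -8]
R3 ← R3 − (21/20)·R2: [0, 0, 16/5, -12/5]
3 nonzero rows, so rank(M) = 3.
M has 4 columns; by rank–nullity, nullity = 4 − 3 = 1.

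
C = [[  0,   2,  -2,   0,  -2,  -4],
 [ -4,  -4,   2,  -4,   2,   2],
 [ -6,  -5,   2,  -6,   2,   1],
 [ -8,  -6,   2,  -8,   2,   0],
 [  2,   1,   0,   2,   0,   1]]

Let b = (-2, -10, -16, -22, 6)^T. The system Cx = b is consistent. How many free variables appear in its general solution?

4

Row reduce the augmented matrix [C | b].
Swap R1 ↔ R2
R3 ← R3 − (3/2)·R1: [0, 1, -1, 0, -1, -2, -1]
R4 ← R4 − (2)·R1: [0, 2, -2, 0, -2, -4, -2]
R5 ← R5 + (1/2)·R1: [0, -1, 1, 0, 1, 2, 1]
R3 ← R3 − (1/2)·R2: [0, 0, 0, 0, 0, 0, 0]
R4 ← R4 − R2: [0, 0, 0, 0, 0, 0, 0]
R5 ← R5 + (1/2)·R2: [0, 0, 0, 0, 0, 0, 0]
The echelon form has 2 nonzero rows, and every pivot lies in the first 6 columns, so rank(C) = rank([C|b]) = 2.
The system is consistent.
Free variables = (unknowns) − (rank) = 6 − 2 = 4.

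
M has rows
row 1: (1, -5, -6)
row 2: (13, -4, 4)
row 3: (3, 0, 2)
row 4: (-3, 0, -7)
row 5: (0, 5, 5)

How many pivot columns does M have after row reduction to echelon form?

3

Row reduce to echelon form.
R2 ← R2 − (13)·R1: [0, 61, 82]
R3 ← R3 − (3)·R1: [0, 15, 20]
R4 ← R4 + (3)·R1: [0, -15, -25]
R3 ← R3 − (15/61)·R2: [0, 0, -10/61]
R4 ← R4 + (15/61)·R2: [0, 0, -295/61]
R5 ← R5 − (5/61)·R2: [0, 0, -105/61]
R4 ← R4 − (59/2)·R3: [0, 0, 0]
R5 ← R5 − (21/2)·R3: [0, 0, 0]
Echelon form has 3 nonzero rows, so rank(M) = 3.
Each nonzero row contributes one pivot column: 3 pivot columns.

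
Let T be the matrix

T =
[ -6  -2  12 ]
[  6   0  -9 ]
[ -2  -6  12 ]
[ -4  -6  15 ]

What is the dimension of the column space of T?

2

Row reduce to echelon form.
R2 ← R2 + R1: [0, -2, 3]
R3 ← R3 − (1/3)·R1: [0, -16/3, 8]
R4 ← R4 − (2/3)·R1: [0, -14/3, 7]
R3 ← R3 − (8/3)·R2: [0, 0, 0]
R4 ← R4 − (7/3)·R2: [0, 0, 0]
Echelon form has 2 nonzero rows, so rank(T) = 2.
The column space has dimension equal to the rank: 2.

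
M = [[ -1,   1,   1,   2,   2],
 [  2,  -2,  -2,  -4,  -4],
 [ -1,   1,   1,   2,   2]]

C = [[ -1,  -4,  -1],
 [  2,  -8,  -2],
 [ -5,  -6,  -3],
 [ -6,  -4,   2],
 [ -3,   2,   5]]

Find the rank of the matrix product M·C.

First compute MC:
[[-20, -14,  10],
 [ 40,  28, -20],
 [-20, -14,  10]]
Now row reduce the product.
R2 ← R2 + (2)·R1: [0, 0, 0]
R3 ← R3 − R1: [0, 0, 0]
1 nonzero row, so rank(MC) = 1.

1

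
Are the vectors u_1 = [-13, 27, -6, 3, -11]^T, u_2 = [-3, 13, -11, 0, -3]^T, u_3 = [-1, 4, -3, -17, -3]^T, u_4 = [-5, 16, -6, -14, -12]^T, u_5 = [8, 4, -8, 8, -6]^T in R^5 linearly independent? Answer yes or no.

Form the matrix with these vectors as rows and row reduce.
R2 ← R2 − (3/13)·R1: [0, 88/13, -125/13, -9/13, -6/13]
R3 ← R3 − (1/13)·R1: [0, 25/13, -33/13, -224/13, -28/13]
R4 ← R4 − (5/13)·R1: [0, 73/13, -48/13, -197/13, -101/13]
R5 ← R5 + (8/13)·R1: [0, 268/13, -152/13, 128/13, -166/13]
R3 ← R3 − (25/88)·R2: [0, 0, 17/88, -1499/88, -89/44]
R4 ← R4 − (73/88)·R2: [0, 0, 377/88, -1283/88, -325/44]
R5 ← R5 − (67/22)·R2: [0, 0, 387/22, 263/22, -125/11]
R4 ← R4 − (377/17)·R3: [0, 0, 0, 6174/17, 637/17]
R5 ← R5 − (1548/17)·R3: [0, 0, 0, 26572/17, 2938/17]
R5 ← R5 − (1898/441)·R4: [0, 0, 0, 0, 104/9]
5 nonzero rows, so the 5 vectors span a space of dimension 5.
Since 5 = 5, the vectors are linearly independent.

yes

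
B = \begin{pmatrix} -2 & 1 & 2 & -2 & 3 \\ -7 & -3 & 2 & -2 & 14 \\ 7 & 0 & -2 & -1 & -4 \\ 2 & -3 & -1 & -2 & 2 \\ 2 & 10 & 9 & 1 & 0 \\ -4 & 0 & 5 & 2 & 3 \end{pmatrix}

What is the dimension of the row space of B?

Row reduce to echelon form.
R2 ← R2 − (7/2)·R1: [0, -13/2, -5, 5, 7/2]
R3 ← R3 + (7/2)·R1: [0, 7/2, 5, -8, 13/2]
R4 ← R4 + R1: [0, -2, 1, -4, 5]
R5 ← R5 + R1: [0, 11, 11, -1, 3]
R6 ← R6 − (2)·R1: [0, -2, 1, 6, -3]
R3 ← R3 + (7/13)·R2: [0, 0, 30/13, -69/13, 109/13]
R4 ← R4 − (4/13)·R2: [0, 0, 33/13, -72/13, 51/13]
R5 ← R5 + (22/13)·R2: [0, 0, 33/13, 97/13, 116/13]
R6 ← R6 − (4/13)·R2: [0, 0, 33/13, 58/13, -53/13]
R4 ← R4 − (11/10)·R3: [0, 0, 0, 3/10, -53/10]
R5 ← R5 − (11/10)·R3: [0, 0, 0, 133/10, -3/10]
R6 ← R6 − (11/10)·R3: [0, 0, 0, 103/10, -133/10]
R5 ← R5 − (133/3)·R4: [0, 0, 0, 0, 704/3]
R6 ← R6 − (103/3)·R4: [0, 0, 0, 0, 506/3]
R6 ← R6 − (23/32)·R5: [0, 0, 0, 0, 0]
Echelon form has 5 nonzero rows, so rank(B) = 5.
The row space has dimension equal to the rank: 5.

5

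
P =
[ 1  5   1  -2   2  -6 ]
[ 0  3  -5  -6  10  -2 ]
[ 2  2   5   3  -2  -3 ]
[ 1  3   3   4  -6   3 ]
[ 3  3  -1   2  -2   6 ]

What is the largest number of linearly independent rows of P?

Row reduce to echelon form.
R3 ← R3 − (2)·R1: [0, -8, 3, 7, -6, 9]
R4 ← R4 − R1: [0, -2, 2, 6, -8, 9]
R5 ← R5 − (3)·R1: [0, -12, -4, 8, -8, 24]
R3 ← R3 + (8/3)·R2: [0, 0, -31/3, -9, 62/3, 11/3]
R4 ← R4 + (2/3)·R2: [0, 0, -4/3, 2, -4/3, 23/3]
R5 ← R5 + (4)·R2: [0, 0, -24, -16, 32, 16]
R4 ← R4 − (4/31)·R3: [0, 0, 0, 98/31, -4, 223/31]
R5 ← R5 − (72/31)·R3: [0, 0, 0, 152/31, -16, 232/31]
R5 ← R5 − (76/49)·R4: [0, 0, 0, 0, -480/49, -180/49]
Echelon form has 5 nonzero rows, so rank(P) = 5.
The rank gives the maximum number of linearly independent rows: 5.

5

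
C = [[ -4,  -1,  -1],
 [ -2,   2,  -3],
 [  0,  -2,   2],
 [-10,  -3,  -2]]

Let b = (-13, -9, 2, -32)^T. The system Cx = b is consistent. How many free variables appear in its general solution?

1

Row reduce the augmented matrix [C | b].
R2 ← R2 − (1/2)·R1: [0, 5/2, -5/2, -5/2]
R4 ← R4 − (5/2)·R1: [0, -1/2, 1/2, 1/2]
R3 ← R3 + (4/5)·R2: [0, 0, 0, 0]
R4 ← R4 + (1/5)·R2: [0, 0, 0, 0]
The echelon form has 2 nonzero rows, and every pivot lies in the first 3 columns, so rank(C) = rank([C|b]) = 2.
The system is consistent.
Free variables = (unknowns) − (rank) = 3 − 2 = 1.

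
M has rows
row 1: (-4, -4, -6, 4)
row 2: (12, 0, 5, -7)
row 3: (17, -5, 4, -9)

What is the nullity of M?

Row reduce to echelon form.
R2 ← R2 + (3)·R1: [0, -12, -13, 5]
R3 ← R3 + (17/4)·R1: [0, -22, -43/2, 8]
R3 ← R3 − (11/6)·R2: [0, 0, 7/3, -7/6]
3 nonzero rows, so rank(M) = 3.
M has 4 columns; by rank–nullity, nullity = 4 − 3 = 1.

1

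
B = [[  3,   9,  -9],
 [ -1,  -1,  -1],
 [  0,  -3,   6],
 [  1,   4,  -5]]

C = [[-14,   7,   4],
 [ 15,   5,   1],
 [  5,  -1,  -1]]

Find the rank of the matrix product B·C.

First compute BC:
[[ 48,  75,  30],
 [ -6, -11,  -4],
 [-15, -21,  -9],
 [ 21,  32,  13]]
Now row reduce the product.
R2 ← R2 + (1/8)·R1: [0, -13/8, -1/4]
R3 ← R3 + (5/16)·R1: [0, 39/16, 3/8]
R4 ← R4 − (7/16)·R1: [0, -13/16, -1/8]
R3 ← R3 + (3/2)·R2: [0, 0, 0]
R4 ← R4 − (1/2)·R2: [0, 0, 0]
2 nonzero rows, so rank(BC) = 2.

2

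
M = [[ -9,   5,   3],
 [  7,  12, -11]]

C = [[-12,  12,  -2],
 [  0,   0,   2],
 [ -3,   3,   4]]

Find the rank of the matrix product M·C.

2

First compute MC:
[[ 99, -99,  40],
 [-51,  51, -34]]
Now row reduce the product.
R2 ← R2 + (17/33)·R1: [0, 0, -442/33]
2 nonzero rows, so rank(MC) = 2.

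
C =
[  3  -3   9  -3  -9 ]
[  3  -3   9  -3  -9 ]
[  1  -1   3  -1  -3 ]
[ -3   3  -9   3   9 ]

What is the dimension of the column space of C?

1

Row reduce to echelon form.
R2 ← R2 − R1: [0, 0, 0, 0, 0]
R3 ← R3 − (1/3)·R1: [0, 0, 0, 0, 0]
R4 ← R4 + R1: [0, 0, 0, 0, 0]
Echelon form has 1 nonzero row, so rank(C) = 1.
The column space has dimension equal to the rank: 1.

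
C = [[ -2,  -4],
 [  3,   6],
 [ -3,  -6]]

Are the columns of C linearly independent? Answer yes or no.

no

Row reduce C to echelon form.
R2 ← R2 + (3/2)·R1: [0, 0]
R3 ← R3 − (3/2)·R1: [0, 0]
1 pivot among 2 columns.
Only 1 < 2 pivot columns, so the columns are linearly dependent.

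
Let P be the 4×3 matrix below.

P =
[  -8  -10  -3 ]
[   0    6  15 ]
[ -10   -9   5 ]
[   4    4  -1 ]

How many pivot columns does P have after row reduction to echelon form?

2

Row reduce to echelon form.
R3 ← R3 − (5/4)·R1: [0, 7/2, 35/4]
R4 ← R4 + (1/2)·R1: [0, -1, -5/2]
R3 ← R3 − (7/12)·R2: [0, 0, 0]
R4 ← R4 + (1/6)·R2: [0, 0, 0]
Echelon form has 2 nonzero rows, so rank(P) = 2.
Each nonzero row contributes one pivot column: 2 pivot columns.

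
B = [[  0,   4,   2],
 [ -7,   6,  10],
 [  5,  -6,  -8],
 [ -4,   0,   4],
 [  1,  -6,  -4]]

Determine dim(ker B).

1

Row reduce to echelon form.
Swap R1 ↔ R2
R3 ← R3 + (5/7)·R1: [0, -12/7, -6/7]
R4 ← R4 − (4/7)·R1: [0, -24/7, -12/7]
R5 ← R5 + (1/7)·R1: [0, -36/7, -18/7]
R3 ← R3 + (3/7)·R2: [0, 0, 0]
R4 ← R4 + (6/7)·R2: [0, 0, 0]
R5 ← R5 + (9/7)·R2: [0, 0, 0]
2 nonzero rows, so rank(B) = 2.
B has 3 columns; by rank–nullity, nullity = 3 − 2 = 1.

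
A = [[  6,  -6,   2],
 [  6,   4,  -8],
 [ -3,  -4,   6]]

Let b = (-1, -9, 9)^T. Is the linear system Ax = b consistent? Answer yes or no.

Row reduce the augmented matrix [A | b].
R2 ← R2 − R1: [0, 10, -10, -8]
R3 ← R3 + (1/2)·R1: [0, -7, 7, 17/2]
R3 ← R3 + (7/10)·R2: [0, 0, 0, 29/10]
The echelon form has 3 nonzero rows; the last pivot sits in the augmented column, so rank(A) = 2 but rank([A|b]) = 3.
Since the ranks differ, the system is inconsistent.

no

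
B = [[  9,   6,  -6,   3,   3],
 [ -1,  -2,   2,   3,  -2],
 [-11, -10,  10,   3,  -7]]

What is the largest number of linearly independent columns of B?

2

Row reduce to echelon form.
R2 ← R2 + (1/9)·R1: [0, -4/3, 4/3, 10/3, -5/3]
R3 ← R3 + (11/9)·R1: [0, -8/3, 8/3, 20/3, -10/3]
R3 ← R3 − (2)·R2: [0, 0, 0, 0, 0]
Echelon form has 2 nonzero rows, so rank(B) = 2.
The rank gives the maximum number of linearly independent columns: 2.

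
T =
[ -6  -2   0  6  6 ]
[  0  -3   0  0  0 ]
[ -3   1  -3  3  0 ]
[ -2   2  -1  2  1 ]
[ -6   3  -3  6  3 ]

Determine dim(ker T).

2

Row reduce to echelon form.
R3 ← R3 − (1/2)·R1: [0, 2, -3, 0, -3]
R4 ← R4 − (1/3)·R1: [0, 8/3, -1, 0, -1]
R5 ← R5 − R1: [0, 5, -3, 0, -3]
R3 ← R3 + (2/3)·R2: [0, 0, -3, 0, -3]
R4 ← R4 + (8/9)·R2: [0, 0, -1, 0, -1]
R5 ← R5 + (5/3)·R2: [0, 0, -3, 0, -3]
R4 ← R4 − (1/3)·R3: [0, 0, 0, 0, 0]
R5 ← R5 − R3: [0, 0, 0, 0, 0]
3 nonzero rows, so rank(T) = 3.
T has 5 columns; by rank–nullity, nullity = 5 − 3 = 2.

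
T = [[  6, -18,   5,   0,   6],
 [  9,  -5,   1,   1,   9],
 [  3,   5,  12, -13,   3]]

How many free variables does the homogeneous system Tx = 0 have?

2

Row reduce to echelon form.
R2 ← R2 − (3/2)·R1: [0, 22, -13/2, 1, 0]
R3 ← R3 − (1/2)·R1: [0, 14, 19/2, -13, 0]
R3 ← R3 − (7/11)·R2: [0, 0, 150/11, -150/11, 0]
3 nonzero rows, so rank(T) = 3.
T has 5 columns; by rank–nullity, nullity = 5 − 3 = 2.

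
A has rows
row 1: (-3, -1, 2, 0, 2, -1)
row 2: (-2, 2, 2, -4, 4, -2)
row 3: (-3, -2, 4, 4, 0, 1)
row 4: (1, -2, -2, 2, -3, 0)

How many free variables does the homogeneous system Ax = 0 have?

2

Row reduce to echelon form.
R2 ← R2 − (2/3)·R1: [0, 8/3, 2/3, -4, 8/3, -4/3]
R3 ← R3 − R1: [0, -1, 2, 4, -2, 2]
R4 ← R4 + (1/3)·R1: [0, -7/3, -4/3, 2, -7/3, -1/3]
R3 ← R3 + (3/8)·R2: [0, 0, 9/4, 5/2, -1, 3/2]
R4 ← R4 + (7/8)·R2: [0, 0, -3/4, -3/2, 0, -3/2]
R4 ← R4 + (1/3)·R3: [0, 0, 0, -2/3, -1/3, -1]
4 nonzero rows, so rank(A) = 4.
A has 6 columns; by rank–nullity, nullity = 6 − 4 = 2.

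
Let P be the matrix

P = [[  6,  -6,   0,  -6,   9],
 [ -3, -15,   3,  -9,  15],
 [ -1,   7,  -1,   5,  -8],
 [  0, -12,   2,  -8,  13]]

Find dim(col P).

2

Row reduce to echelon form.
R2 ← R2 + (1/2)·R1: [0, -18, 3, -12, 39/2]
R3 ← R3 + (1/6)·R1: [0, 6, -1, 4, -13/2]
R3 ← R3 + (1/3)·R2: [0, 0, 0, 0, 0]
R4 ← R4 − (2/3)·R2: [0, 0, 0, 0, 0]
Echelon form has 2 nonzero rows, so rank(P) = 2.
The column space has dimension equal to the rank: 2.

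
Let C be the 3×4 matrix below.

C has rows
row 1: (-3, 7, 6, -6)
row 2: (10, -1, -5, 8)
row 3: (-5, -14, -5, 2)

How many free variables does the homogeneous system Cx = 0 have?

Row reduce to echelon form.
R2 ← R2 + (10/3)·R1: [0, 67/3, 15, -12]
R3 ← R3 − (5/3)·R1: [0, -77/3, -15, 12]
R3 ← R3 + (77/67)·R2: [0, 0, 150/67, -120/67]
3 nonzero rows, so rank(C) = 3.
C has 4 columns; by rank–nullity, nullity = 4 − 3 = 1.

1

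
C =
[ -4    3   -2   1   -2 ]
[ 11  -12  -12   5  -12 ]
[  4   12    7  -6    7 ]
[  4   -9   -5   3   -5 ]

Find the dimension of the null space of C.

2

Row reduce to echelon form.
R2 ← R2 + (11/4)·R1: [0, -15/4, -35/2, 31/4, -35/2]
R3 ← R3 + R1: [0, 15, 5, -5, 5]
R4 ← R4 + R1: [0, -6, -7, 4, -7]
R3 ← R3 + (4)·R2: [0, 0, -65, 26, -65]
R4 ← R4 − (8/5)·R2: [0, 0, 21, -42/5, 21]
R4 ← R4 + (21/65)·R3: [0, 0, 0, 0, 0]
3 nonzero rows, so rank(C) = 3.
C has 5 columns; by rank–nullity, nullity = 5 − 3 = 2.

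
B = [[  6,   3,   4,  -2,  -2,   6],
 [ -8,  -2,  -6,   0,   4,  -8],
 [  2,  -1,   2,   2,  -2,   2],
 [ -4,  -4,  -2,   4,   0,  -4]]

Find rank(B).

2

Row reduce to echelon form.
R2 ← R2 + (4/3)·R1: [0, 2, -2/3, -8/3, 4/3, 0]
R3 ← R3 − (1/3)·R1: [0, -2, 2/3, 8/3, -4/3, 0]
R4 ← R4 + (2/3)·R1: [0, -2, 2/3, 8/3, -4/3, 0]
R3 ← R3 + R2: [0, 0, 0, 0, 0, 0]
R4 ← R4 + R2: [0, 0, 0, 0, 0, 0]
Echelon form has 2 nonzero rows, so rank(B) = 2.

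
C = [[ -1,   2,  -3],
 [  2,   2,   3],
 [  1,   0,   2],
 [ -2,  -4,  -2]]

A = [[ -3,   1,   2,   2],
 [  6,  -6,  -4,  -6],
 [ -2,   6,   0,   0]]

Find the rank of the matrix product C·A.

First compute CA:
[[ 21, -31, -10, -14],
 [  0,   8,  -4,  -8],
 [ -7,  13,   2,   2],
 [-14,  10,  12,  20]]
Now row reduce the product.
R3 ← R3 + (1/3)·R1: [0, 8/3, -4/3, -8/3]
R4 ← R4 + (2/3)·R1: [0, -32/3, 16/3, 32/3]
R3 ← R3 − (1/3)·R2: [0, 0, 0, 0]
R4 ← R4 + (4/3)·R2: [0, 0, 0, 0]
2 nonzero rows, so rank(CA) = 2.

2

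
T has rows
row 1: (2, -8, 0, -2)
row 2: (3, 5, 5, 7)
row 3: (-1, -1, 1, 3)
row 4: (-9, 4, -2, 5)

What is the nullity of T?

Row reduce to echelon form.
R2 ← R2 − (3/2)·R1: [0, 17, 5, 10]
R3 ← R3 + (1/2)·R1: [0, -5, 1, 2]
R4 ← R4 + (9/2)·R1: [0, -32, -2, -4]
R3 ← R3 + (5/17)·R2: [0, 0, 42/17, 84/17]
R4 ← R4 + (32/17)·R2: [0, 0, 126/17, 252/17]
R4 ← R4 − (3)·R3: [0, 0, 0, 0]
3 nonzero rows, so rank(T) = 3.
T has 4 columns; by rank–nullity, nullity = 4 − 3 = 1.

1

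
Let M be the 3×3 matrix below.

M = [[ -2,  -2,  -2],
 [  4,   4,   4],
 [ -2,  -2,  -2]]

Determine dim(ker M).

Row reduce to echelon form.
R2 ← R2 + (2)·R1: [0, 0, 0]
R3 ← R3 − R1: [0, 0, 0]
1 nonzero row, so rank(M) = 1.
M has 3 columns; by rank–nullity, nullity = 3 − 1 = 2.

2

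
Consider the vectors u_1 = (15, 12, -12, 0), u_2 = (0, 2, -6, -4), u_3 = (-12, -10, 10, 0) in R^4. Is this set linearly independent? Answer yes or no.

Form the matrix with these vectors as rows and row reduce.
R3 ← R3 + (4/5)·R1: [0, -2/5, 2/5, 0]
R3 ← R3 + (1/5)·R2: [0, 0, -4/5, -4/5]
3 nonzero rows, so the 3 vectors span a space of dimension 3.
Since 3 = 3, the vectors are linearly independent.

yes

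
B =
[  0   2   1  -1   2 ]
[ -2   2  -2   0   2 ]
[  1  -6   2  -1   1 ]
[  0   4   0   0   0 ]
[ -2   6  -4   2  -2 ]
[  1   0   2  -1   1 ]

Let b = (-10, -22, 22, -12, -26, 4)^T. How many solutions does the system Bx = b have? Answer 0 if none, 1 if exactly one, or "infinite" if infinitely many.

infinite

Row reduce the augmented matrix [B | b].
Swap R1 ↔ R2
R3 ← R3 + (1/2)·R1: [0, -5, 1, -1, 2, 11]
R5 ← R5 − R1: [0, 4, -2, 2, -4, -4]
R6 ← R6 + (1/2)·R1: [0, 1, 1, -1, 2, -7]
R3 ← R3 + (5/2)·R2: [0, 0, 7/2, -7/2, 7, -14]
R4 ← R4 − (2)·R2: [0, 0, -2, 2, -4, 8]
R5 ← R5 − (2)·R2: [0, 0, -4, 4, -8, 16]
R6 ← R6 − (1/2)·R2: [0, 0, 1/2, -1/2, 1, -2]
R4 ← R4 + (4/7)·R3: [0, 0, 0, 0, 0, 0]
R5 ← R5 + (8/7)·R3: [0, 0, 0, 0, 0, 0]
R6 ← R6 − (1/7)·R3: [0, 0, 0, 0, 0, 0]
The echelon form has 3 nonzero rows, and every pivot lies in the first 5 columns, so rank(B) = rank([B|b]) = 3.
The system is consistent.
rank = 3 < 5 unknowns, so there are infinitely many solutions.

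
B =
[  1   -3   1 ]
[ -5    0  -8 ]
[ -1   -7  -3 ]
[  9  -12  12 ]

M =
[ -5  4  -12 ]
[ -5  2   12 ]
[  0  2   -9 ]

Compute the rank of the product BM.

First compute BM:
[[ 10,   0, -57],
 [ 25, -36, 132],
 [ 40, -24, -45],
 [ 15,  36, -360]]
Now row reduce the product.
R2 ← R2 − (5/2)·R1: [0, -36, 549/2]
R3 ← R3 − (4)·R1: [0, -24, 183]
R4 ← R4 − (3/2)·R1: [0, 36, -549/2]
R3 ← R3 − (2/3)·R2: [0, 0, 0]
R4 ← R4 + R2: [0, 0, 0]
2 nonzero rows, so rank(BM) = 2.

2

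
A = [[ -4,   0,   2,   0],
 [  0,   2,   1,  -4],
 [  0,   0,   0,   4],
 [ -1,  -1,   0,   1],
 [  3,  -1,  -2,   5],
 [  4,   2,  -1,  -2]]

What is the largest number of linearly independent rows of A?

3

Row reduce to echelon form.
R4 ← R4 − (1/4)·R1: [0, -1, -1/2, 1]
R5 ← R5 + (3/4)·R1: [0, -1, -1/2, 5]
R6 ← R6 + R1: [0, 2, 1, -2]
R4 ← R4 + (1/2)·R2: [0, 0, 0, -1]
R5 ← R5 + (1/2)·R2: [0, 0, 0, 3]
R6 ← R6 − R2: [0, 0, 0, 2]
R4 ← R4 + (1/4)·R3: [0, 0, 0, 0]
R5 ← R5 − (3/4)·R3: [0, 0, 0, 0]
R6 ← R6 − (1/2)·R3: [0, 0, 0, 0]
Echelon form has 3 nonzero rows, so rank(A) = 3.
The rank gives the maximum number of linearly independent rows: 3.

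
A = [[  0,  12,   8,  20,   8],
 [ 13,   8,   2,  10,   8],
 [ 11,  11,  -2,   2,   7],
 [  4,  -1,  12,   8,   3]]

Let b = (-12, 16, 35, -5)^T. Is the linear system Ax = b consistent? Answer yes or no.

Row reduce the augmented matrix [A | b].
Swap R1 ↔ R2
R3 ← R3 − (11/13)·R1: [0, 55/13, -48/13, -84/13, 3/13, 279/13]
R4 ← R4 − (4/13)·R1: [0, -45/13, 148/13, 64/13, 7/13, -129/13]
R3 ← R3 − (55/156)·R2: [0, 0, -254/39, -527/39, -101/39, 334/13]
R4 ← R4 + (15/52)·R2: [0, 0, 178/13, 139/13, 37/13, -174/13]
R4 ← R4 + (267/127)·R3: [0, 0, 0, -2250/127, -330/127, 5160/127]
The echelon form has 4 nonzero rows, and every pivot lies in the first 5 columns, so rank(A) = rank([A|b]) = 4.
The system is consistent.

yes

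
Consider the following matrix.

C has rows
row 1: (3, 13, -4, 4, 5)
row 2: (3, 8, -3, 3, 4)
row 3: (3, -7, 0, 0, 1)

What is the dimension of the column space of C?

Row reduce to echelon form.
R2 ← R2 − R1: [0, -5, 1, -1, -1]
R3 ← R3 − R1: [0, -20, 4, -4, -4]
R3 ← R3 − (4)·R2: [0, 0, 0, 0, 0]
Echelon form has 2 nonzero rows, so rank(C) = 2.
The column space has dimension equal to the rank: 2.

2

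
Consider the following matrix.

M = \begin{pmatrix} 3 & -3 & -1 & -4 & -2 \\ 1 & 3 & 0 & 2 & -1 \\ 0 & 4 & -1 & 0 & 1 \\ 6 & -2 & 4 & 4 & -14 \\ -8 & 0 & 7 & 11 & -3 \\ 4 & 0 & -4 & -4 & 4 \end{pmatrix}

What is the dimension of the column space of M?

4

Row reduce to echelon form.
R2 ← R2 − (1/3)·R1: [0, 4, 1/3, 10/3, -1/3]
R4 ← R4 − (2)·R1: [0, 4, 6, 12, -10]
R5 ← R5 + (8/3)·R1: [0, -8, 13/3, 1/3, -25/3]
R6 ← R6 − (4/3)·R1: [0, 4, -8/3, 4/3, 20/3]
R3 ← R3 − R2: [0, 0, -4/3, -10/3, 4/3]
R4 ← R4 − R2: [0, 0, 17/3, 26/3, -29/3]
R5 ← R5 + (2)·R2: [0, 0, 5, 7, -9]
R6 ← R6 − R2: [0, 0, -3, -2, 7]
R4 ← R4 + (17/4)·R3: [0, 0, 0, -11/2, -4]
R5 ← R5 + (15/4)·R3: [0, 0, 0, -11/2, -4]
R6 ← R6 − (9/4)·R3: [0, 0, 0, 11/2, 4]
R5 ← R5 − R4: [0, 0, 0, 0, 0]
R6 ← R6 + R4: [0, 0, 0, 0, 0]
Echelon form has 4 nonzero rows, so rank(M) = 4.
The column space has dimension equal to the rank: 4.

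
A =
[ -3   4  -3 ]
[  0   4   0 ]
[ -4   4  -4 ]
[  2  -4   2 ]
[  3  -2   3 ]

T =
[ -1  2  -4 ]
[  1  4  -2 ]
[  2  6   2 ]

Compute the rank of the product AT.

First compute AT:
[[  1,  -8,  -2],
 [  4,  16,  -8],
 [  0, -16,   0],
 [ -2,   0,   4],
 [  1,  16,  -2]]
Now row reduce the product.
R2 ← R2 − (4)·R1: [0, 48, 0]
R4 ← R4 + (2)·R1: [0, -16, 0]
R5 ← R5 − R1: [0, 24, 0]
R3 ← R3 + (1/3)·R2: [0, 0, 0]
R4 ← R4 + (1/3)·R2: [0, 0, 0]
R5 ← R5 − (1/2)·R2: [0, 0, 0]
2 nonzero rows, so rank(AT) = 2.

2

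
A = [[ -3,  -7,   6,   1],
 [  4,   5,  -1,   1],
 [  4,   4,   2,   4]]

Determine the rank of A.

3

Row reduce to echelon form.
R2 ← R2 + (4/3)·R1: [0, -13/3, 7, 7/3]
R3 ← R3 + (4/3)·R1: [0, -16/3, 10, 16/3]
R3 ← R3 − (16/13)·R2: [0, 0, 18/13, 32/13]
Echelon form has 3 nonzero rows, so rank(A) = 3.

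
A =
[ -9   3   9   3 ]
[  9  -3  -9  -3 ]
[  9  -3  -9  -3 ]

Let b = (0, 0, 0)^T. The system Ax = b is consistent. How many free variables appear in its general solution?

3

Row reduce the augmented matrix [A | b].
R2 ← R2 + R1: [0, 0, 0, 0, 0]
R3 ← R3 + R1: [0, 0, 0, 0, 0]
The echelon form has 1 nonzero rows, and every pivot lies in the first 4 columns, so rank(A) = rank([A|b]) = 1.
The system is consistent.
Free variables = (unknowns) − (rank) = 4 − 1 = 3.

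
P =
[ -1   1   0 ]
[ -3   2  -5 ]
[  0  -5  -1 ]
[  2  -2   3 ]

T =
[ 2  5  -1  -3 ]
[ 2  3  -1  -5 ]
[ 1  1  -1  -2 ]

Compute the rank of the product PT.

First compute PT:
[[  0,  -2,   0,  -2],
 [ -7, -14,   6,   9],
 [-11, -16,   6,  27],
 [  3,   7,  -3,  -2]]
Now row reduce the product.
Swap R1 ↔ R2
R3 ← R3 − (11/7)·R1: [0, 6, -24/7, 90/7]
R4 ← R4 + (3/7)·R1: [0, 1, -3/7, 13/7]
R3 ← R3 + (3)·R2: [0, 0, -24/7, 48/7]
R4 ← R4 + (1/2)·R2: [0, 0, -3/7, 6/7]
R4 ← R4 − (1/8)·R3: [0, 0, 0, 0]
3 nonzero rows, so rank(PT) = 3.

3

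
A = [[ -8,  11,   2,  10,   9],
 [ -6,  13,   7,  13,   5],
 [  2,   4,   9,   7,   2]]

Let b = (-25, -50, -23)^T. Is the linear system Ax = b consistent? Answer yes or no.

Row reduce the augmented matrix [A | b].
R2 ← R2 − (3/4)·R1: [0, 19/4, 11/2, 11/2, -7/4, -125/4]
R3 ← R3 + (1/4)·R1: [0, 27/4, 19/2, 19/2, 17/4, -117/4]
R3 ← R3 − (27/19)·R2: [0, 0, 32/19, 32/19, 128/19, 288/19]
The echelon form has 3 nonzero rows, and every pivot lies in the first 5 columns, so rank(A) = rank([A|b]) = 3.
The system is consistent.

yes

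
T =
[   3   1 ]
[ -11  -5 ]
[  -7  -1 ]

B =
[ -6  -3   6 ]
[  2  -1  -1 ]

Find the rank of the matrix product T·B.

First compute TB:
[[-16, -10,  17],
 [ 56,  38, -61],
 [ 40,  22, -41]]
Now row reduce the product.
R2 ← R2 + (7/2)·R1: [0, 3, -3/2]
R3 ← R3 + (5/2)·R1: [0, -3, 3/2]
R3 ← R3 + R2: [0, 0, 0]
2 nonzero rows, so rank(TB) = 2.

2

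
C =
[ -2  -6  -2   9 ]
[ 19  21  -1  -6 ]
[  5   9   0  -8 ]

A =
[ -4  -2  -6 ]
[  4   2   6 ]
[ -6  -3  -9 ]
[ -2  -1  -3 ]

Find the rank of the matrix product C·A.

1

First compute CA:
[[-22, -11, -33],
 [ 26,  13,  39],
 [ 32,  16,  48]]
Now row reduce the product.
R2 ← R2 + (13/11)·R1: [0, 0, 0]
R3 ← R3 + (16/11)·R1: [0, 0, 0]
1 nonzero row, so rank(CA) = 1.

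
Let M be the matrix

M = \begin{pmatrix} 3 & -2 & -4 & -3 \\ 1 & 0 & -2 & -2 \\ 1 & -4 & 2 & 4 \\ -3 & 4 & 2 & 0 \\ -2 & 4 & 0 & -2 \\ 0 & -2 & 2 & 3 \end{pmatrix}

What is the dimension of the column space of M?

Row reduce to echelon form.
R2 ← R2 − (1/3)·R1: [0, 2/3, -2/3, -1]
R3 ← R3 − (1/3)·R1: [0, -10/3, 10/3, 5]
R4 ← R4 + R1: [0, 2, -2, -3]
R5 ← R5 + (2/3)·R1: [0, 8/3, -8/3, -4]
R3 ← R3 + (5)·R2: [0, 0, 0, 0]
R4 ← R4 − (3)·R2: [0, 0, 0, 0]
R5 ← R5 − (4)·R2: [0, 0, 0, 0]
R6 ← R6 + (3)·R2: [0, 0, 0, 0]
Echelon form has 2 nonzero rows, so rank(M) = 2.
The column space has dimension equal to the rank: 2.

2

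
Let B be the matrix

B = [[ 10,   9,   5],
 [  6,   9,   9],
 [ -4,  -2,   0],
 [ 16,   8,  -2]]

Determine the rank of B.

3

Row reduce to echelon form.
R2 ← R2 − (3/5)·R1: [0, 18/5, 6]
R3 ← R3 + (2/5)·R1: [0, 8/5, 2]
R4 ← R4 − (8/5)·R1: [0, -32/5, -10]
R3 ← R3 − (4/9)·R2: [0, 0, -2/3]
R4 ← R4 + (16/9)·R2: [0, 0, 2/3]
R4 ← R4 + R3: [0, 0, 0]
Echelon form has 3 nonzero rows, so rank(B) = 3.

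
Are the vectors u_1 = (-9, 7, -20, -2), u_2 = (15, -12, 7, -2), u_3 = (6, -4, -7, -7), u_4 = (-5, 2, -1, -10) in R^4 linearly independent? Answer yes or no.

Form the matrix with these vectors as rows and row reduce.
R2 ← R2 + (5/3)·R1: [0, -1/3, -79/3, -16/3]
R3 ← R3 + (2/3)·R1: [0, 2/3, -61/3, -25/3]
R4 ← R4 − (5/9)·R1: [0, -17/9, 91/9, -80/9]
R3 ← R3 + (2)·R2: [0, 0, -73, -19]
R4 ← R4 − (17/3)·R2: [0, 0, 478/3, 64/3]
R4 ← R4 + (478/219)·R3: [0, 0, 0, -1470/73]
4 nonzero rows, so the 4 vectors span a space of dimension 4.
Since 4 = 4, the vectors are linearly independent.

yes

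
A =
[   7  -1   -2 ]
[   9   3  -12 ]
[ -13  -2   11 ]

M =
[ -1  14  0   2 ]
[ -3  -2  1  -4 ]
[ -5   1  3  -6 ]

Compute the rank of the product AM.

First compute AM:
[[  6,  98,  -7,  30],
 [ 42, 108, -33,  78],
 [-36, -167,  31, -84]]
Now row reduce the product.
R2 ← R2 − (7)·R1: [0, -578, 16, -132]
R3 ← R3 + (6)·R1: [0, 421, -11, 96]
R3 ← R3 + (421/578)·R2: [0, 0, 189/289, -42/289]
3 nonzero rows, so rank(AM) = 3.

3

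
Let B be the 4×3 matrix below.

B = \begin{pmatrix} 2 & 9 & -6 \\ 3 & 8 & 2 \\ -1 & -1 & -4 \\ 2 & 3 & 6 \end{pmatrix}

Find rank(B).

Row reduce to echelon form.
R2 ← R2 − (3/2)·R1: [0, -11/2, 11]
R3 ← R3 + (1/2)·R1: [0, 7/2, -7]
R4 ← R4 − R1: [0, -6, 12]
R3 ← R3 + (7/11)·R2: [0, 0, 0]
R4 ← R4 − (12/11)·R2: [0, 0, 0]
Echelon form has 2 nonzero rows, so rank(B) = 2.

2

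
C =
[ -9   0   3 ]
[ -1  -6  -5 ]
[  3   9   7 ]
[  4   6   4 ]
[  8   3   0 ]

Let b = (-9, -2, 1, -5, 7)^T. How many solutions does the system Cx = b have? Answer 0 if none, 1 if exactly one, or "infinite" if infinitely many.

0

Row reduce the augmented matrix [C | b].
R2 ← R2 − (1/9)·R1: [0, -6, -16/3, -1]
R3 ← R3 + (1/3)·R1: [0, 9, 8, -2]
R4 ← R4 + (4/9)·R1: [0, 6, 16/3, -9]
R5 ← R5 + (8/9)·R1: [0, 3, 8/3, -1]
R3 ← R3 + (3/2)·R2: [0, 0, 0, -7/2]
R4 ← R4 + R2: [0, 0, 0, -10]
R5 ← R5 + (1/2)·R2: [0, 0, 0, -3/2]
R4 ← R4 − (20/7)·R3: [0, 0, 0, 0]
R5 ← R5 − (3/7)·R3: [0, 0, 0, 0]
The echelon form has 3 nonzero rows; the last pivot sits in the augmented column, so rank(C) = 2 but rank([C|b]) = 3.
Since the ranks differ, the system is inconsistent.
It has no solutions.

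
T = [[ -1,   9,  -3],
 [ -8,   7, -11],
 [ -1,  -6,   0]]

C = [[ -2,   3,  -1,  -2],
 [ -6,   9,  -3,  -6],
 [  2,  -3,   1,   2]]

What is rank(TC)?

1

First compute TC:
[[-58,  87, -29, -58],
 [-48,  72, -24, -48],
 [ 38, -57,  19,  38]]
Now row reduce the product.
R2 ← R2 − (24/29)·R1: [0, 0, 0, 0]
R3 ← R3 + (19/29)·R1: [0, 0, 0, 0]
1 nonzero row, so rank(TC) = 1.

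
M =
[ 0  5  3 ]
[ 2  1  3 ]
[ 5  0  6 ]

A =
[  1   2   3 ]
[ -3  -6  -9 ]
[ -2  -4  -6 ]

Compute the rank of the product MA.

First compute MA:
[[-21, -42, -63],
 [ -7, -14, -21],
 [ -7, -14, -21]]
Now row reduce the product.
R2 ← R2 − (1/3)·R1: [0, 0, 0]
R3 ← R3 − (1/3)·R1: [0, 0, 0]
1 nonzero row, so rank(MA) = 1.

1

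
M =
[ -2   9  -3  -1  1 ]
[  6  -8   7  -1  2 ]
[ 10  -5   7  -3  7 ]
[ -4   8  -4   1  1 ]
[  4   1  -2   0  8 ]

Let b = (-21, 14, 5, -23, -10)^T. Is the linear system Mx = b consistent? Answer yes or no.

yes

Row reduce the augmented matrix [M | b].
R2 ← R2 + (3)·R1: [0, 19, -2, -4, 5, -49]
R3 ← R3 + (5)·R1: [0, 40, -8, -8, 12, -100]
R4 ← R4 − (2)·R1: [0, -10, 2, 3, -1, 19]
R5 ← R5 + (2)·R1: [0, 19, -8, -2, 10, -52]
R3 ← R3 − (40/19)·R2: [0, 0, -72/19, 8/19, 28/19, 60/19]
R4 ← R4 + (10/19)·R2: [0, 0, 18/19, 17/19, 31/19, -129/19]
R5 ← R5 − R2: [0, 0, -6, 2, 5, -3]
R4 ← R4 + (1/4)·R3: [0, 0, 0, 1, 2, -6]
R5 ← R5 − (19/12)·R3: [0, 0, 0, 4/3, 8/3, -8]
R5 ← R5 − (4/3)·R4: [0, 0, 0, 0, 0, 0]
The echelon form has 4 nonzero rows, and every pivot lies in the first 5 columns, so rank(M) = rank([M|b]) = 4.
The system is consistent.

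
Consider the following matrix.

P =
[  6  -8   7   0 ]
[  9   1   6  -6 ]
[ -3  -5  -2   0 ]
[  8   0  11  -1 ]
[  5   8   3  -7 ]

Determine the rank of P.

Row reduce to echelon form.
R2 ← R2 − (3/2)·R1: [0, 13, -9/2, -6]
R3 ← R3 + (1/2)·R1: [0, -9, 3/2, 0]
R4 ← R4 − (4/3)·R1: [0, 32/3, 5/3, -1]
R5 ← R5 − (5/6)·R1: [0, 44/3, -17/6, -7]
R3 ← R3 + (9/13)·R2: [0, 0, -21/13, -54/13]
R4 ← R4 − (32/39)·R2: [0, 0, 209/39, 51/13]
R5 ← R5 − (44/39)·R2: [0, 0, 175/78, -3/13]
R4 ← R4 + (209/63)·R3: [0, 0, 0, -69/7]
R5 ← R5 + (25/18)·R3: [0, 0, 0, -6]
R5 ← R5 − (14/23)·R4: [0, 0, 0, 0]
Echelon form has 4 nonzero rows, so rank(P) = 4.

4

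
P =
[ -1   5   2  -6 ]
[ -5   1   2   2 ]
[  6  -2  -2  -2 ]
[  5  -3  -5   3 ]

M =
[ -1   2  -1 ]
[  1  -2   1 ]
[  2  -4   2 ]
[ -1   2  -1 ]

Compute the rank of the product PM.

First compute PM:
[[ 16, -32,  16],
 [  8, -16,   8],
 [-10,  20, -10],
 [-21,  42, -21]]
Now row reduce the product.
R2 ← R2 − (1/2)·R1: [0, 0, 0]
R3 ← R3 + (5/8)·R1: [0, 0, 0]
R4 ← R4 + (21/16)·R1: [0, 0, 0]
1 nonzero row, so rank(PM) = 1.

1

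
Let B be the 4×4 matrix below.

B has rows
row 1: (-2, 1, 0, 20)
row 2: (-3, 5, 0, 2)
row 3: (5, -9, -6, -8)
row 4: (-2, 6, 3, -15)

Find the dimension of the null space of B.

1

Row reduce to echelon form.
R2 ← R2 − (3/2)·R1: [0, 7/2, 0, -28]
R3 ← R3 + (5/2)·R1: [0, -13/2, -6, 42]
R4 ← R4 − R1: [0, 5, 3, -35]
R3 ← R3 + (13/7)·R2: [0, 0, -6, -10]
R4 ← R4 − (10/7)·R2: [0, 0, 3, 5]
R4 ← R4 + (1/2)·R3: [0, 0, 0, 0]
3 nonzero rows, so rank(B) = 3.
B has 4 columns; by rank–nullity, nullity = 4 − 3 = 1.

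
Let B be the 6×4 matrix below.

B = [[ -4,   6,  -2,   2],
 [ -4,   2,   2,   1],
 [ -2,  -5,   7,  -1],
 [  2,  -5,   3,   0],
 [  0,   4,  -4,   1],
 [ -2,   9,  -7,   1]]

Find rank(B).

3

Row reduce to echelon form.
R2 ← R2 − R1: [0, -4, 4, -1]
R3 ← R3 − (1/2)·R1: [0, -8, 8, -2]
R4 ← R4 + (1/2)·R1: [0, -2, 2, 1]
R6 ← R6 − (1/2)·R1: [0, 6, -6, 0]
R3 ← R3 − (2)·R2: [0, 0, 0, 0]
R4 ← R4 − (1/2)·R2: [0, 0, 0, 3/2]
R5 ← R5 + R2: [0, 0, 0, 0]
R6 ← R6 + (3/2)·R2: [0, 0, 0, -3/2]
Swap R3 ↔ R4
R6 ← R6 + R3: [0, 0, 0, 0]
Echelon form has 3 nonzero rows, so rank(B) = 3.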